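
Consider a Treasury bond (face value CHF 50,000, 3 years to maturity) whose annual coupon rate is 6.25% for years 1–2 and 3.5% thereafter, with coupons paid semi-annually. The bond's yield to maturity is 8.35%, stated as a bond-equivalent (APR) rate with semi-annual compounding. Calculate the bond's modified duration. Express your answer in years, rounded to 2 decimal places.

2.66 years

Periodic yield y = 0.04175. First find Macaulay duration:
  t   CF        PV=CF/(1+0.04175)^t    t·PV
  1     1,562.50     1,499.8800     1,499.8800
  2     1,562.50     1,439.7696     2,879.5393
  3     1,562.50     1,382.0683     4,146.2048
  4     1,562.50     1,326.6794     5,306.7176
  5       875.00       713.1658     3,565.8290
  6    50,875.00    39,803.6930   238,822.1577
  Σ                 46,165.2561   256,220.3285
P = 46,165.2561; Macaulay duration = 256,220.3285 / 46,165.2561 = 5.55007 half-year periods = 2.77503 years.
Modified duration = D_Mac / (1 + y) = 2.77503 / 1.04175 = 2.66382 years.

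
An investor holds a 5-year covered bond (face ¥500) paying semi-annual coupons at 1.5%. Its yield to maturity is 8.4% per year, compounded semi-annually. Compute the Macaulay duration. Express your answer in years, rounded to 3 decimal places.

Periodic yield y = 0.042. Discount each cash flow and weight by its period:
  t   CF        PV=CF/(1+0.042)^t    t·PV
  1         3.75         3.5988         3.5988
  2         3.75         3.4538         6.9076
  3         3.75         3.3146         9.9437
  4         3.75         3.1810        12.7239
  5         3.75         3.0528        15.2638
  6         3.75         2.9297        17.5783
  7         3.75         2.8116        19.6814
  8         3.75         2.6983        21.5864
  9         3.75         2.5895        23.3058
  10      503.75       333.8396     3,338.3961
  Σ                    361.4697     3,468.9858
Price P = Σ PV = 361.4697.
Macaulay duration = Σ(t·PV) / P = 3,468.9858 / 361.4697 = 9.59689 half-year periods.
In years: 9.59689 / 2 = 4.79845 years.

4.798 years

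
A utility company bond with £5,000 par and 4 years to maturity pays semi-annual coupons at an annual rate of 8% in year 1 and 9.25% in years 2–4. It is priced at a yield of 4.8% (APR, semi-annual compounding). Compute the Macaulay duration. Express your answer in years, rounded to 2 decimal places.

Periodic yield y = 0.024. Discount each cash flow and weight by its period:
  t   CF        PV=CF/(1+0.024)^t    t·PV
  1       200.00       195.3125       195.3125
  2       200.00       190.7349       381.4697
  3       231.25       215.3683       646.1050
  4       231.25       210.3206       841.2826
  5       231.25       205.3913     1,026.9563
  6       231.25       200.5774     1,203.4644
  7       231.25       195.8764     1,371.1346
  8     5,231.25     4,327.1886    34,617.5086
  Σ                  5,740.7700    40,283.2338
Price P = Σ PV = 5,740.7700.
Macaulay duration = Σ(t·PV) / P = 40,283.2338 / 5,740.7700 = 7.01704 half-year periods.
In years: 7.01704 / 2 = 3.50852 years.

3.51 years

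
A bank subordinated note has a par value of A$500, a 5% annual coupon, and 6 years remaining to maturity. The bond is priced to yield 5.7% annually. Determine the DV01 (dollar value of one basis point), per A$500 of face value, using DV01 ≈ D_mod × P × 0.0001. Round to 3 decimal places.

Periodic yield y = 0.057.
  t   CF        PV=CF/(1+0.057)^t    t·PV
  1        25.00        23.6518        23.6518
  2        25.00        22.3764        44.7528
  3        25.00        21.1697        63.5092
  4        25.00        20.0281        80.1125
  5        25.00        18.9481        94.7404
  6       525.00       376.4518     2,258.7108
  Σ                    482.6259     2,565.4774
P = 482.6259; D_Mac = 5.31566 yrs; D_mod = 5.02901 yrs.
DV01 ≈ 5.02901 × 482.6259 × 0.0001 = 0.242713.

A$0.243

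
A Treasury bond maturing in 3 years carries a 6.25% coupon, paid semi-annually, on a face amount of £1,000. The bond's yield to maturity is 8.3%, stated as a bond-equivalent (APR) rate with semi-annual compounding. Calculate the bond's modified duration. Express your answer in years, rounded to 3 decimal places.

2.664 years

Periodic yield y = 0.0415. First find Macaulay duration:
  t   CF        PV=CF/(1+0.0415)^t    t·PV
  1        31.25        30.0048        30.0048
  2        31.25        28.8092        57.6184
  3        31.25        27.6613        82.9838
  4        31.25        26.5591       106.2363
  5        31.25        25.5008       127.5040
  6     1,031.25       807.9943     4,847.9660
  Σ                    946.5295     5,252.3133
P = 946.5295; Macaulay duration = 5,252.3133 / 946.5295 = 5.54902 half-year periods = 2.77451 years.
Modified duration = D_Mac / (1 + y) = 2.77451 / 1.0415 = 2.66396 years.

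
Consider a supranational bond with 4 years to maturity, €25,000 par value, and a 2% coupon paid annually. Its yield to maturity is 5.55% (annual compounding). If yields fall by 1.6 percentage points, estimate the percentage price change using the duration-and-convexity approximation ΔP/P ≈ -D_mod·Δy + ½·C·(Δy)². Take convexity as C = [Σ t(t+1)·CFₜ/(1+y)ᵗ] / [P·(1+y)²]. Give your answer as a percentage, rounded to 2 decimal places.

+6.09%

With y = 0.0555:
  t   CF        PV=CF/(1+0.0555)^t    t·PV        t(t+1)·PV
  1       500.00       473.7091       473.7091         947.4183
  2       500.00       448.8007       897.6014       2,692.8042
  3       500.00       425.2020     1,275.6060       5,102.4239
  4    25,500.00    20,545.0513    82,180.2052     410,901.0259
  Σ                 21,892.7631    84,827.1217     419,643.6723
P = 21,892.7631; D_Mac = 3.87466 yrs; D_mod = 3.67093 yrs; C = 17.20535.
Duration effect: -3.67093 × (-0.016) = +0.058735
Convexity effect: 0.5 × 17.20535 × (-0.016)² = +0.0022023
ΔP/P ≈ +0.058735 + 0.0022023 = +0.060937 = +6.0937%.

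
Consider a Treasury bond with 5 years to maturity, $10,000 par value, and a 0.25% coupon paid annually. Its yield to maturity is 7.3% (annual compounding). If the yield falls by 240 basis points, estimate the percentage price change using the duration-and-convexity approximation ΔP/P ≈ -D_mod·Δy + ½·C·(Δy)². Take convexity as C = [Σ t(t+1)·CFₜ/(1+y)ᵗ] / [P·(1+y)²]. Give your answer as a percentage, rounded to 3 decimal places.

+11.860%

With y = 0.073:
  t   CF        PV=CF/(1+0.073)^t    t·PV        t(t+1)·PV
  1        25.00        23.2992        23.2992          46.5983
  2        25.00        21.7140        43.4281         130.2842
  3        25.00        20.2368        60.7103         242.8410
  4        25.00        18.8600        75.4399         377.1995
  5    10,025.00     7,048.3226    35,241.6128     211,449.6771
  Σ                  7,132.4325    35,444.4902     212,246.6001
P = 7,132.4325; D_Mac = 4.96948 yrs; D_mod = 4.63139 yrs; C = 25.84661.
Duration effect: -4.63139 × (-0.024) = +0.111153
Convexity effect: 0.5 × 25.84661 × (-0.024)² = +0.0074438
ΔP/P ≈ +0.111153 + 0.0074438 = +0.118597 = +11.8597%.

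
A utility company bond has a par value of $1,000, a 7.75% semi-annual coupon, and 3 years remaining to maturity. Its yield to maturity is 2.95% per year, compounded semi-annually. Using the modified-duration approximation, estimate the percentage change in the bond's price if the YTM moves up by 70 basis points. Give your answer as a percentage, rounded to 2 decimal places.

-1.90%

Periodic yield y = 0.01475. Modified duration first:
  t   CF        PV=CF/(1+0.01475)^t    t·PV
  1        38.75        38.1867        38.1867
  2        38.75        37.6317        75.2634
  3        38.75        37.0847       111.2540
  4        38.75        36.5456       146.1825
  5        38.75        36.0144       180.0721
  6     1,038.75       951.3858     5,708.3150
  Σ                  1,136.8490     6,259.2737
P = 1,136.8490; D_Mac = 5.50581 half-year periods = 2.75290 yrs; D_mod = 2.75290/(1+0.01475) = 2.71289 yrs.
ΔP/P ≈ -D_mod · Δy = -2.71289 × (+0.007) = -0.018990 = -1.8990%.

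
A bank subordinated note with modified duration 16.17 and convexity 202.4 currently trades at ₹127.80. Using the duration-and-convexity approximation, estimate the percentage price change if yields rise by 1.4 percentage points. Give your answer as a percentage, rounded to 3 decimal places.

-20.654%

Duration effect: -D_mod·Δy = -16.17 × (+0.014) = -0.226380
Convexity effect: ½·C·(Δy)² = 0.5 × 202.4 × (0.014)² = +0.0198352
ΔP/P ≈ -0.226380 + 0.0198352 = -0.2065448
= -20.65448%.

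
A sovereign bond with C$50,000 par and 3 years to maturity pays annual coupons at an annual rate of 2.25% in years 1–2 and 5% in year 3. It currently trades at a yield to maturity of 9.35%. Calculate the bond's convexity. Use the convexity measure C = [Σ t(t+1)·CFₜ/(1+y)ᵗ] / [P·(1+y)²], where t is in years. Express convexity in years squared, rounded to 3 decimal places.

With y = 0.0935:
  t   CF        PV=CF/(1+0.0935)^t    t·PV        t(t+1)·PV
  1     1,125.00     1,028.8066     1,028.8066       2,057.6132
  2     1,125.00       940.8382     1,881.6764       5,645.0293
  3    52,500.00    40,151.6079   120,454.8236     481,819.2945
  Σ                 42,121.2527   123,365.3066     489,521.9369
P = 42,121.2527.
Convexity = Σ t(t+1)·PV / [P·(1+y)²] = 489,521.9369 / (42,121.2527 × 1.195742) = 9.71926.

9.719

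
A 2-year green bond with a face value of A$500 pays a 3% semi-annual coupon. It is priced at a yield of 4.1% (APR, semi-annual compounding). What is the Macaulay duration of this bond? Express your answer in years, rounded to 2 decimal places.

1.96 years

Periodic yield y = 0.0205. Discount each cash flow and weight by its period:
  t   CF        PV=CF/(1+0.0205)^t    t·PV
  1         7.50         7.3493         7.3493
  2         7.50         7.2017        14.4034
  3         7.50         7.0570        21.1711
  4       507.50       467.9334     1,871.7334
  Σ                    489.5414     1,914.6573
Price P = Σ PV = 489.5414.
Macaulay duration = Σ(t·PV) / P = 1,914.6573 / 489.5414 = 3.91112 half-year periods.
In years: 3.91112 / 2 = 1.95556 years.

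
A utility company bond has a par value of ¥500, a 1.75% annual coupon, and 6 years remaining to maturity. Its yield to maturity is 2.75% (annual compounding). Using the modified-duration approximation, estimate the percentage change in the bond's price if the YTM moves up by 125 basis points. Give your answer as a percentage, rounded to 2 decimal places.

-6.98%

Periodic yield y = 0.0275. Modified duration first:
  t   CF        PV=CF/(1+0.0275)^t    t·PV
  1         8.75         8.5158         8.5158
  2         8.75         8.2879        16.5758
  3         8.75         8.0661        24.1982
  4         8.75         7.8502        31.4008
  5         8.75         7.6401        38.2005
  6       508.75       432.3281     2,593.9684
  Σ                    472.6882     2,712.8596
P = 472.6882; D_Mac = 5.73922 yrs; D_mod = 5.73922/(1+0.0275) = 5.58561 yrs.
ΔP/P ≈ -D_mod · Δy = -5.58561 × (+0.0125) = -0.069820 = -6.9820%.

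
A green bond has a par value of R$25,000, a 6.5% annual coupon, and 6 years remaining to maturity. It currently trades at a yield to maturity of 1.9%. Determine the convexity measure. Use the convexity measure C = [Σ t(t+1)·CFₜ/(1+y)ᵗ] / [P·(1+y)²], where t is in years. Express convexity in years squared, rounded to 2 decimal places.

With y = 0.019:
  t   CF        PV=CF/(1+0.019)^t    t·PV        t(t+1)·PV
  1     1,625.00     1,594.7007     1,594.7007       3,189.4014
  2     1,625.00     1,564.9663     3,129.9327       9,389.7980
  3     1,625.00     1,535.7864     4,607.3592      18,429.4366
  4     1,625.00     1,507.1505     6,028.6021      30,143.0105
  5     1,625.00     1,479.0486     7,395.2430      44,371.4581
  6    26,625.00    23,781.7885   142,690.7310     998,835.1169
  Σ                 31,463.4410   165,446.5686   1,104,358.2214
P = 31,463.4410.
Convexity = Σ t(t+1)·PV / [P·(1+y)²] = 1,104,358.2214 / (31,463.4410 × 1.038361) = 33.80301.

33.80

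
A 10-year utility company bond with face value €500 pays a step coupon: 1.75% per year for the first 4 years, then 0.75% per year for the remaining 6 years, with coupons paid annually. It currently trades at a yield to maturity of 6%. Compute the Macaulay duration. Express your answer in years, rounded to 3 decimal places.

9.171 years

Periodic yield y = 0.06. Discount each cash flow and weight by its year:
  t   CF        PV=CF/(1+0.06)^t    t·PV
  1         8.75         8.2547         8.2547
  2         8.75         7.7875        15.5749
  3         8.75         7.3467        22.0400
  4         8.75         6.9308        27.7233
  5         3.75         2.8022        14.0111
  6         3.75         2.6436        15.8616
  7         3.75         2.4940        17.4577
  8         3.75         2.3528        18.8224
  9         3.75         2.2196        19.9766
  10      503.75       281.2914     2,812.9137
  Σ                    324.1232     2,972.6360
Price P = Σ PV = 324.1232.
Macaulay duration = Σ(t·PV) / P = 2,972.6360 / 324.1232 = 9.17131 years.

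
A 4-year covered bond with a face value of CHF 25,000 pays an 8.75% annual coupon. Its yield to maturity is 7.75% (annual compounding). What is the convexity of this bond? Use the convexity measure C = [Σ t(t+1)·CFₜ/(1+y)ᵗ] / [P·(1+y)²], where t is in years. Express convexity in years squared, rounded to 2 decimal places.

With y = 0.0775:
  t   CF        PV=CF/(1+0.0775)^t    t·PV        t(t+1)·PV
  1     2,187.50     2,030.1624     2,030.1624       4,060.3248
  2     2,187.50     1,884.1415     3,768.2829      11,304.8487
  3     2,187.50     1,748.6232     5,245.8695      20,983.4779
  4    27,187.50    20,169.7335    80,678.9338     403,394.6691
  Σ                 25,832.6605    91,723.2486     439,743.3205
P = 25,832.6605.
Convexity = Σ t(t+1)·PV / [P·(1+y)²] = 439,743.3205 / (25,832.6605 × 1.161006) = 14.66208.

14.66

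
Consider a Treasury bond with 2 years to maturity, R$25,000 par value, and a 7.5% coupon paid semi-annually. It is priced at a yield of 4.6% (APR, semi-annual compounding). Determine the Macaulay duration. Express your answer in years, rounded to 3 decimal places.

1.897 years

Periodic yield y = 0.023. Discount each cash flow and weight by its period:
  t   CF        PV=CF/(1+0.023)^t    t·PV
  1       937.50       916.4223       916.4223
  2       937.50       895.8185     1,791.6369
  3       937.50       875.6779     2,627.0336
  4    25,937.50    23,682.3928    94,729.5710
  Σ                 26,370.3114   100,064.6638
Price P = Σ PV = 26,370.3114.
Macaulay duration = Σ(t·PV) / P = 100,064.6638 / 26,370.3114 = 3.79460 half-year periods.
In years: 3.79460 / 2 = 1.89730 years.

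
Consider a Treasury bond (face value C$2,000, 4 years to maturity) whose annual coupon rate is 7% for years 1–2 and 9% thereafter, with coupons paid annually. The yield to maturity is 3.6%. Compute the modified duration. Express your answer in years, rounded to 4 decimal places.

Periodic yield y = 0.036. First find Macaulay duration:
  t   CF        PV=CF/(1+0.036)^t    t·PV
  1       140.00       135.1351       135.1351
  2       140.00       130.4393       260.8786
  3       180.00       161.8800       485.6400
  4     2,180.00     1,892.4198     7,569.6790
  Σ                  2,319.8742     8,451.3328
P = 2,319.8742; Macaulay duration = 8,451.3328 / 2,319.8742 = 3.64301 years.
Modified duration = D_Mac / (1 + y) = 3.64301 / 1.036 = 3.51642 years.

3.5164 years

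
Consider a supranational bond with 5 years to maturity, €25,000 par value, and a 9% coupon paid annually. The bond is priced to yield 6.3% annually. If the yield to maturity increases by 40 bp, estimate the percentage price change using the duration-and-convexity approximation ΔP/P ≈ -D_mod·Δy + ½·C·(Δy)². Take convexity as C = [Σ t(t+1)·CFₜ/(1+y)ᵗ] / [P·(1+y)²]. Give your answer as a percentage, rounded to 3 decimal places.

With y = 0.063:
  t   CF        PV=CF/(1+0.063)^t    t·PV        t(t+1)·PV
  1     2,250.00     2,116.6510     2,116.6510       4,233.3020
  2     2,250.00     1,991.2051     3,982.4101      11,947.2304
  3     2,250.00     1,873.1939     5,619.5816      22,478.3263
  4     2,250.00     1,762.1767     7,048.7069      35,243.5344
  5    27,250.00    20,077.0631   100,385.3155     602,311.8931
  Σ                 27,820.2897   119,152.6651     676,214.2862
P = 27,820.2897; D_Mac = 4.28294 yrs; D_mod = 4.02911 yrs; C = 21.51078.
Duration effect: -4.02911 × (+0.004) = -0.016116
Convexity effect: 0.5 × 21.51078 × (0.004)² = +0.0001721
ΔP/P ≈ -0.016116 + 0.0001721 = -0.015944 = -1.5944%.

-1.594%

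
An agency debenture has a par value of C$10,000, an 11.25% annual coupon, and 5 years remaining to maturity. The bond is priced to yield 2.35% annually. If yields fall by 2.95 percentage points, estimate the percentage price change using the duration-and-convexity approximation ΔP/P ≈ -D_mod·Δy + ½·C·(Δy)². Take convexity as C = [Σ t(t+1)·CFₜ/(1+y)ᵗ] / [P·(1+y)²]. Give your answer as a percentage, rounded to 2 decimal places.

With y = 0.0235:
  t   CF        PV=CF/(1+0.0235)^t    t·PV        t(t+1)·PV
  1     1,125.00     1,099.1695     1,099.1695       2,198.3390
  2     1,125.00     1,073.9321     2,147.8642       6,443.5927
  3     1,125.00     1,049.2742     3,147.8225      12,591.2900
  4     1,125.00     1,025.1824     4,100.7295      20,503.6477
  5    11,125.00     9,905.1438    49,525.7190     297,154.3138
  Σ                 14,152.7020    60,021.3048     338,891.1832
P = 14,152.7020; D_Mac = 4.24098 yrs; D_mod = 4.14360 yrs; C = 22.85837.
Duration effect: -4.14360 × (-0.0295) = +0.122236
Convexity effect: 0.5 × 22.85837 × (-0.0295)² = +0.0099462
ΔP/P ≈ +0.122236 + 0.0099462 = +0.132183 = +13.2183%.

+13.22%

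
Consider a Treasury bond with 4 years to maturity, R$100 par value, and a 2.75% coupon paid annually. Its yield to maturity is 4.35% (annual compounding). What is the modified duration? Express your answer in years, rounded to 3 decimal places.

Periodic yield y = 0.0435. First find Macaulay duration:
  t   CF        PV=CF/(1+0.0435)^t    t·PV
  1         2.75         2.6354         2.6354
  2         2.75         2.5255         5.0510
  3         2.75         2.4202         7.2607
  4       102.75        86.6587       346.6347
  Σ                     94.2398       361.5817
P = 94.2398; Macaulay duration = 361.5817 / 94.2398 = 3.83683 years.
Modified duration = D_Mac / (1 + y) = 3.83683 / 1.0435 = 3.67688 years.

3.677 years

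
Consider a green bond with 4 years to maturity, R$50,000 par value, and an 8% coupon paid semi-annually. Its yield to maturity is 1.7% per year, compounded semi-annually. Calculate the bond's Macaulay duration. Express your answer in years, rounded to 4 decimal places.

3.5606 years

Periodic yield y = 0.0085. Discount each cash flow and weight by its period:
  t   CF        PV=CF/(1+0.0085)^t    t·PV
  1     2,000.00     1,983.1433     1,983.1433
  2     2,000.00     1,966.4286     3,932.8573
  3     2,000.00     1,949.8549     5,849.5646
  4     2,000.00     1,933.4208     7,733.6832
  5     2,000.00     1,917.1252     9,585.6262
  6     2,000.00     1,900.9670    11,405.8021
  7     2,000.00     1,884.9450    13,194.6149
  8    52,000.00    48,595.5076   388,764.0611
  Σ                 62,131.3925   442,449.3526
Price P = Σ PV = 62,131.3925.
Macaulay duration = Σ(t·PV) / P = 442,449.3526 / 62,131.3925 = 7.12119 half-year periods.
In years: 7.12119 / 2 = 3.56059 years.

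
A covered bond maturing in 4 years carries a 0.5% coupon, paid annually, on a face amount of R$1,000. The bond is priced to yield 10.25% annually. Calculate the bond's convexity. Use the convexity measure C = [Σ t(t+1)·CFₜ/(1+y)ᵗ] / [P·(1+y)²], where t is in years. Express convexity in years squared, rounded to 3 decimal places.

With y = 0.1025:
  t   CF        PV=CF/(1+0.1025)^t    t·PV        t(t+1)·PV
  1         5.00         4.5351         4.5351           9.0703
  2         5.00         4.1135         8.2270          24.6811
  3         5.00         3.7311        11.1932          44.7729
  4     1,005.00       680.2236     2,720.8942      13,604.4712
  Σ                    692.6033     2,744.8496      13,682.9955
P = 692.6033.
Convexity = Σ t(t+1)·PV / [P·(1+y)²] = 13,682.9955 / (692.6033 × 1.215506) = 16.25322.

16.253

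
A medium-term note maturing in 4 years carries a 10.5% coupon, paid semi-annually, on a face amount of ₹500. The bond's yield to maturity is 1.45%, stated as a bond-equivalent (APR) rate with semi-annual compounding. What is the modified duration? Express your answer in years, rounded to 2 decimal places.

3.44 years

Periodic yield y = 0.00725. First find Macaulay duration:
  t   CF        PV=CF/(1+0.00725)^t    t·PV
  1        26.25        26.0611        26.0611
  2        26.25        25.8735        51.7469
  3        26.25        25.6872        77.0617
  4        26.25        25.5024       102.0094
  5        26.25        25.3188       126.5939
  6        26.25        25.1365       150.8193
  7        26.25        24.9556       174.6893
  8       526.25       496.6997     3,973.5976
  Σ                    675.2348     4,682.5793
P = 675.2348; Macaulay duration = 4,682.5793 / 675.2348 = 6.93474 half-year periods = 3.46737 years.
Modified duration = D_Mac / (1 + y) = 3.46737 / 1.00725 = 3.44241 years.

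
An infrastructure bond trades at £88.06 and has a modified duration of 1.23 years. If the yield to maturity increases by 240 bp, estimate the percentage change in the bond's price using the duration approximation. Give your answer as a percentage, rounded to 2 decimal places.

Duration approximation: ΔP/P ≈ -D_mod · Δy = -1.23 × (+0.024) = -0.029520.
As a percentage: -2.9520%.

-2.95%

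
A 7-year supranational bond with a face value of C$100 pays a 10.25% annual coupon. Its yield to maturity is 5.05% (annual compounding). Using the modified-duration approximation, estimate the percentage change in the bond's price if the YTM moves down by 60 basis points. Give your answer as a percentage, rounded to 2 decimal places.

Periodic yield y = 0.0505. Modified duration first:
  t   CF        PV=CF/(1+0.0505)^t    t·PV
  1        10.25         9.7573         9.7573
  2        10.25         9.2882        18.5764
  3        10.25         8.8417        26.5251
  4        10.25         8.4167        33.6666
  5        10.25         8.0120        40.0602
  6        10.25         7.6269        45.7613
  7       110.25        78.0919       546.6436
  Σ                    130.0347       720.9905
P = 130.0347; D_Mac = 5.54460 yrs; D_mod = 5.54460/(1+0.0505) = 5.27806 yrs.
ΔP/P ≈ -D_mod · Δy = -5.27806 × (-0.006) = +0.031668 = +3.1668%.

+3.17%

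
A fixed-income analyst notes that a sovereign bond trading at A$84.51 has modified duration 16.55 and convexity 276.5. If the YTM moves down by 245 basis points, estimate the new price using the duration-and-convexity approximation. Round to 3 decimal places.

Duration effect: -D_mod·Δy = -16.55 × (-0.0245) = +0.405475
Convexity effect: ½·C·(Δy)² = 0.5 × 276.5 × (-0.0245)² = +0.0829845625
ΔP/P ≈ +0.405475 + 0.0829845625 = +0.4884595625
New price ≈ 84.51 × (1 + 0.4884595625) = 125.789717626875.

A$125.790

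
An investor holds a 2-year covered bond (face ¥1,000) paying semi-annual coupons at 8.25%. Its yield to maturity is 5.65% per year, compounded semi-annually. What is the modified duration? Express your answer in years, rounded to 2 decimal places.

1.84 years

Periodic yield y = 0.02825. First find Macaulay duration:
  t   CF        PV=CF/(1+0.02825)^t    t·PV
  1        41.25        40.1167        40.1167
  2        41.25        39.0145        78.0291
  3        41.25        37.9427       113.8280
  4     1,041.25       931.4513     3,725.8051
  Σ                  1,048.5252     3,957.7789
P = 1,048.5252; Macaulay duration = 3,957.7789 / 1,048.5252 = 3.77461 half-year periods = 1.88731 years.
Modified duration = D_Mac / (1 + y) = 1.88731 / 1.02825 = 1.83546 years.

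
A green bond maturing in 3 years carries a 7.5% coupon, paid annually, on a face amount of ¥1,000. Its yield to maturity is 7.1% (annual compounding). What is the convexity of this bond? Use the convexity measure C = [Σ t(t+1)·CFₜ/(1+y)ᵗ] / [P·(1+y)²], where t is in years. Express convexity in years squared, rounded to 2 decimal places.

9.52

With y = 0.071:
  t   CF        PV=CF/(1+0.071)^t    t·PV        t(t+1)·PV
  1        75.00        70.0280        70.0280         140.0560
  2        75.00        65.3856       130.7713         392.3138
  3     1,075.00       875.0645     2,625.1934      10,500.7737
  Σ                  1,010.4781     2,825.9927      11,033.1435
P = 1,010.4781.
Convexity = Σ t(t+1)·PV / [P·(1+y)²] = 11,033.1435 / (1,010.4781 × 1.147041) = 9.51905.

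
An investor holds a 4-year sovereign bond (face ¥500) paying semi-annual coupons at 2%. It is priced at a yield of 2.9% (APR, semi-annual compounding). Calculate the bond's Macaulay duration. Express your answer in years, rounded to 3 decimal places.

Periodic yield y = 0.0145. Discount each cash flow and weight by its period:
  t   CF        PV=CF/(1+0.0145)^t    t·PV
  1         5.00         4.9285         4.9285
  2         5.00         4.8581         9.7162
  3         5.00         4.7887        14.3660
  4         5.00         4.7202        18.8809
  5         5.00         4.6528        23.2638
  6         5.00         4.5862        27.5175
  7         5.00         4.5207        31.6449
  8       505.00       450.0647     3,600.5177
  Σ                    483.1199     3,730.8354
Price P = Σ PV = 483.1199.
Macaulay duration = Σ(t·PV) / P = 3,730.8354 / 483.1199 = 7.72238 half-year periods.
In years: 7.72238 / 2 = 3.86119 years.

3.861 years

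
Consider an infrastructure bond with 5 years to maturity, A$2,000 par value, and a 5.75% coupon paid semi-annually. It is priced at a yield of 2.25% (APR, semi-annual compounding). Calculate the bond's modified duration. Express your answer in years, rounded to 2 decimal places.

Periodic yield y = 0.01125. First find Macaulay duration:
  t   CF        PV=CF/(1+0.01125)^t    t·PV
  1        57.50        56.8603        56.8603
  2        57.50        56.2278       112.4555
  3        57.50        55.6022       166.8067
  4        57.50        54.9837       219.9347
  5        57.50        54.3720       271.8599
  6        57.50        53.7671       322.6026
  7        57.50        53.1690       372.1827
  8        57.50        52.5775       420.6196
  9        57.50        51.9925       467.9329
  10    2,057.50     1,839.7317    18,397.3173
  Σ                  2,329.2837    20,808.5722
P = 2,329.2837; Macaulay duration = 20,808.5722 / 2,329.2837 = 8.93346 half-year periods = 4.46673 years.
Modified duration = D_Mac / (1 + y) = 4.46673 / 1.01125 = 4.41704 years.

4.42 years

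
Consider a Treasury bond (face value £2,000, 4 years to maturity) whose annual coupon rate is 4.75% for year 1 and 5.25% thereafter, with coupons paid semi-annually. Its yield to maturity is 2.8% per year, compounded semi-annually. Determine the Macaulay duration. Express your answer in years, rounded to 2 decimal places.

Periodic yield y = 0.014. Discount each cash flow and weight by its period:
  t   CF        PV=CF/(1+0.014)^t    t·PV
  1        47.50        46.8442        46.8442
  2        47.50        46.1974        92.3948
  3        52.50        50.3553       151.0660
  4        52.50        49.6601       198.6404
  5        52.50        48.9744       244.8722
  6        52.50        48.2983       289.7896
  7        52.50        47.6314       333.4200
  8     2,052.50     1,836.4518    14,691.6141
  Σ                  2,174.4129    16,048.6413
Price P = Σ PV = 2,174.4129.
Macaulay duration = Σ(t·PV) / P = 16,048.6413 / 2,174.4129 = 7.38068 half-year periods.
In years: 7.38068 / 2 = 3.69034 years.

3.69 years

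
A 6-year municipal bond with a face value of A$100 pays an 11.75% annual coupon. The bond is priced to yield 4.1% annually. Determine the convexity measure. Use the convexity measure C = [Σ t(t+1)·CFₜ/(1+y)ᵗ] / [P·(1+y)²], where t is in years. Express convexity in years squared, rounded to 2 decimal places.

28.94

With y = 0.041:
  t   CF        PV=CF/(1+0.041)^t    t·PV        t(t+1)·PV
  1        11.75        11.2872        11.2872          22.5744
  2        11.75        10.8427        21.6853          65.0560
  3        11.75        10.4156        31.2469         124.9876
  4        11.75        10.0054        40.0216         200.1082
  5        11.75         9.6113        48.0567         288.3404
  6       111.75        87.8098       526.8590       3,688.0130
  Σ                    139.9721       679.1569       4,389.0797
P = 139.9721.
Convexity = Σ t(t+1)·PV / [P·(1+y)²] = 4,389.0797 / (139.9721 × 1.083681) = 28.93546.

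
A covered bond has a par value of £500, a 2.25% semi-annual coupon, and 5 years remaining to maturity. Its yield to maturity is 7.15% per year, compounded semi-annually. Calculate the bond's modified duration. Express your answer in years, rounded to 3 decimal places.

4.557 years

Periodic yield y = 0.03575. First find Macaulay duration:
  t   CF        PV=CF/(1+0.03575)^t    t·PV
  1        5.625         5.4308         5.4308
  2        5.625         5.2434        10.4868
  3        5.625         5.0624        15.1872
  4        5.625         4.8877        19.5507
  5        5.625         4.7190        23.5949
  6        5.625         4.5561        27.3366
  7        5.625         4.3988        30.7919
  8        5.625         4.2470        33.9761
  9        5.625         4.1004        36.9038
  10     505.625       355.8600     3,558.5995
  Σ                    398.5056     3,761.8583
P = 398.5056; Macaulay duration = 3,761.8583 / 398.5056 = 9.43991 half-year periods = 4.71996 years.
Modified duration = D_Mac / (1 + y) = 4.71996 / 1.03575 = 4.55704 years.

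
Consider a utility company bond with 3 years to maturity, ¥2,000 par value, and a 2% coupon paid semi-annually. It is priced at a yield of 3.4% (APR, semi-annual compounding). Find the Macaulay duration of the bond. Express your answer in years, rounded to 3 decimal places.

2.925 years

Periodic yield y = 0.017. Discount each cash flow and weight by its period:
  t   CF        PV=CF/(1+0.017)^t    t·PV
  1        20.00        19.6657        19.6657
  2        20.00        19.3370        38.6739
  3        20.00        19.0137        57.0412
  4        20.00        18.6959        74.7836
  5        20.00        18.3834        91.9169
  6     2,020.00     1,825.6842    10,954.1051
  Σ                  1,920.7798    11,236.1863
Price P = Σ PV = 1,920.7798.
Macaulay duration = Σ(t·PV) / P = 11,236.1863 / 1,920.7798 = 5.84980 half-year periods.
In years: 5.84980 / 2 = 2.92490 years.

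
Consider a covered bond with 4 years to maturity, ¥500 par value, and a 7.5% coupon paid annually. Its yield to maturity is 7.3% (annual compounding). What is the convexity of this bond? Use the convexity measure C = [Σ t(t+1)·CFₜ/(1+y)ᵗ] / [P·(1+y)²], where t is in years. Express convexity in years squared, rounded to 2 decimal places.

With y = 0.073:
  t   CF        PV=CF/(1+0.073)^t    t·PV        t(t+1)·PV
  1        37.50        34.9487        34.9487          69.8975
  2        37.50        32.5711        65.1421         195.4263
  3        37.50        30.3551        91.0654         364.2616
  4       537.50       405.4895     1,621.9579       8,109.7894
  Σ                    503.3644     1,813.1141       8,739.3748
P = 503.3644.
Convexity = Σ t(t+1)·PV / [P·(1+y)²] = 8,739.3748 / (503.3644 × 1.151329) = 15.07990.

15.08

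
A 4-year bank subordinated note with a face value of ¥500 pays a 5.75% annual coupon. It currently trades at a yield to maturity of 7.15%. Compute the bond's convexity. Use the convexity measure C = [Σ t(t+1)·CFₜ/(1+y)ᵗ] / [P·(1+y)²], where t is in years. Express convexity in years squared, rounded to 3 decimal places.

15.554

With y = 0.0715:
  t   CF        PV=CF/(1+0.0715)^t    t·PV        t(t+1)·PV
  1        28.75        26.8315        26.8315          53.6631
  2        28.75        25.0411        50.0822         150.2466
  3        28.75        23.3701        70.1104         280.4417
  4       528.75       401.1268     1,604.5072       8,022.5360
  Σ                    476.3696     1,751.5314       8,506.8874
P = 476.3696.
Convexity = Σ t(t+1)·PV / [P·(1+y)²] = 8,506.8874 / (476.3696 × 1.148112) = 15.55401.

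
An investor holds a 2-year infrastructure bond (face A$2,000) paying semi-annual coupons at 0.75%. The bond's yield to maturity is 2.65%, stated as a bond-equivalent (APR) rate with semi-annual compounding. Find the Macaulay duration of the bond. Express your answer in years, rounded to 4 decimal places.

1.9886 years

Periodic yield y = 0.01325. Discount each cash flow and weight by its period:
  t   CF        PV=CF/(1+0.01325)^t    t·PV
  1         7.50         7.4019         7.4019
  2         7.50         7.3051        14.6103
  3         7.50         7.2096        21.6288
  4     2,007.50     1,904.5356     7,618.1426
  Σ                  1,926.4523     7,661.7836
Price P = Σ PV = 1,926.4523.
Macaulay duration = Σ(t·PV) / P = 7,661.7836 / 1,926.4523 = 3.97715 half-year periods.
In years: 3.97715 / 2 = 1.98857 years.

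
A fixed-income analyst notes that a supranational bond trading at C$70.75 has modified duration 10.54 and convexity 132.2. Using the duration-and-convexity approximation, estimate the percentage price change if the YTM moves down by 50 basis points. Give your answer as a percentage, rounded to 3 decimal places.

+5.435%

Duration effect: -D_mod·Δy = -10.54 × (-0.005) = +0.052700
Convexity effect: ½·C·(Δy)² = 0.5 × 132.2 × (-0.005)² = +0.0016525
ΔP/P ≈ +0.052700 + 0.0016525 = +0.0543525
= +5.43525%.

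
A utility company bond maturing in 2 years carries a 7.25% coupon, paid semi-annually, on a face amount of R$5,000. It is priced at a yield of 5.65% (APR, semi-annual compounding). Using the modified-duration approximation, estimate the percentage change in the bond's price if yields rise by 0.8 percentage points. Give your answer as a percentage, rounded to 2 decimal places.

Periodic yield y = 0.02825. Modified duration first:
  t   CF        PV=CF/(1+0.02825)^t    t·PV
  1       181.25       176.2704       176.2704
  2       181.25       171.4275       342.8551
  3       181.25       166.7178       500.1533
  4     5,181.25     4,634.8926    18,539.5704
  Σ                  5,149.3083    19,558.8491
P = 5,149.3083; D_Mac = 3.79834 half-year periods = 1.89917 yrs; D_mod = 1.89917/(1+0.02825) = 1.84699 yrs.
ΔP/P ≈ -D_mod · Δy = -1.84699 × (+0.008) = -0.014776 = -1.4776%.

-1.48%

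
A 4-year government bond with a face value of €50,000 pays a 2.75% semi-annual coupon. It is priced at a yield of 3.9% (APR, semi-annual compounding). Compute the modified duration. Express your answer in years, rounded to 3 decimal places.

3.737 years

Periodic yield y = 0.0195. First find Macaulay duration:
  t   CF        PV=CF/(1+0.0195)^t    t·PV
  1       687.50       674.3502       674.3502
  2       687.50       661.4519     1,322.9037
  3       687.50       648.8003     1,946.4008
  4       687.50       636.3906     2,545.5626
  5       687.50       624.2184     3,121.0919
  6       687.50       612.2789     3,673.6736
  7       687.50       600.5679     4,203.9751
  8    50,687.50    43,431.3202   347,450.5613
  Σ                 47,889.3783   364,938.5191
P = 47,889.3783; Macaulay duration = 364,938.5191 / 47,889.3783 = 7.62045 half-year periods = 3.81022 years.
Modified duration = D_Mac / (1 + y) = 3.81022 / 1.0195 = 3.73735 years.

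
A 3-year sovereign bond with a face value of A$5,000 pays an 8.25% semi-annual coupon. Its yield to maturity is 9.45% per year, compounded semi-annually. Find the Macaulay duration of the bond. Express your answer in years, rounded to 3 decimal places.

Periodic yield y = 0.04725. Discount each cash flow and weight by its period:
  t   CF        PV=CF/(1+0.04725)^t    t·PV
  1       206.25       196.9444       196.9444
  2       206.25       188.0586       376.1172
  3       206.25       179.5737       538.7212
  4       206.25       171.4717       685.8868
  5       206.25       163.7352       818.6761
  6     5,206.25     3,946.5972    23,679.5833
  Σ                  4,846.3809    26,295.9291
Price P = Σ PV = 4,846.3809.
Macaulay duration = Σ(t·PV) / P = 26,295.9291 / 4,846.3809 = 5.42589 half-year periods.
In years: 5.42589 / 2 = 2.71294 years.

2.713 years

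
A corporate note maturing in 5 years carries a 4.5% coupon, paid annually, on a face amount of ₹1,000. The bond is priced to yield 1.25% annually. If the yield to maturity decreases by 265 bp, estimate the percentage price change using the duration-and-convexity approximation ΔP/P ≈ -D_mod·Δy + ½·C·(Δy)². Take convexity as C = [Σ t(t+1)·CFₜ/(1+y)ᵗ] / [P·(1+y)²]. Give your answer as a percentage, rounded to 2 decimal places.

+13.02%

With y = 0.0125:
  t   CF        PV=CF/(1+0.0125)^t    t·PV        t(t+1)·PV
  1        45.00        44.4444        44.4444          88.8889
  2        45.00        43.8957        87.7915         263.3745
  3        45.00        43.3538       130.0615         520.2459
  4        45.00        42.8186       171.2744         856.3718
  5     1,045.00       982.0670     4,910.3351      29,462.0109
  Σ                  1,156.5796     5,343.9069      31,190.8920
P = 1,156.5796; D_Mac = 4.62044 yrs; D_mod = 4.56340 yrs; C = 26.30645.
Duration effect: -4.56340 × (-0.0265) = +0.120930
Convexity effect: 0.5 × 26.30645 × (-0.0265)² = +0.0092369
ΔP/P ≈ +0.120930 + 0.0092369 = +0.130167 = +13.0167%.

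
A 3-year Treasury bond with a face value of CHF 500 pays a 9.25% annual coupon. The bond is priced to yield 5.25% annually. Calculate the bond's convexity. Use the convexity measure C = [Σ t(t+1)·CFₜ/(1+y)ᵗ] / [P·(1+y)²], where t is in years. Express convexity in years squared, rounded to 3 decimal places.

With y = 0.0525:
  t   CF        PV=CF/(1+0.0525)^t    t·PV        t(t+1)·PV
  1        46.25        43.9430        43.9430          87.8860
  2        46.25        41.7511        83.5021         250.5064
  3       546.25       468.5168     1,405.5503       5,622.2012
  Σ                    554.2108     1,532.9954       5,960.5935
P = 554.2108.
Convexity = Σ t(t+1)·PV / [P·(1+y)²] = 5,960.5935 / (554.2108 × 1.107756) = 9.70891.

9.709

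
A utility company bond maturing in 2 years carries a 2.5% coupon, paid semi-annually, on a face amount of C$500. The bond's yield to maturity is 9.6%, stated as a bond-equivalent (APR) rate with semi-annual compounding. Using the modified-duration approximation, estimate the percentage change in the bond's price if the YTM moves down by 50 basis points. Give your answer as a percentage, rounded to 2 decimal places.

Periodic yield y = 0.048. Modified duration first:
  t   CF        PV=CF/(1+0.048)^t    t·PV
  1         6.25         5.9637         5.9637
  2         6.25         5.6906        11.3812
  3         6.25         5.4300        16.2899
  4       506.25       419.6816     1,678.7263
  Σ                    436.7659     1,712.3611
P = 436.7659; D_Mac = 3.92055 half-year periods = 1.96027 yrs; D_mod = 1.96027/(1+0.048) = 1.87049 yrs.
ΔP/P ≈ -D_mod · Δy = -1.87049 × (-0.005) = +0.009352 = +0.9352%.

+0.94%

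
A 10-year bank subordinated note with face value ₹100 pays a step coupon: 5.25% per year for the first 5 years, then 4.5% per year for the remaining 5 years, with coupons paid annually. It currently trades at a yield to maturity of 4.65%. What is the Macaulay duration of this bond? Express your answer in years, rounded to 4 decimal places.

Periodic yield y = 0.0465. Discount each cash flow and weight by its year:
  t   CF        PV=CF/(1+0.0465)^t    t·PV
  1         5.25         5.0167         5.0167
  2         5.25         4.7938         9.5876
  3         5.25         4.5808        13.7424
  4         5.25         4.3773        17.5090
  5         5.25         4.1828        20.9138
  6         4.50         3.4259        20.5555
  7         4.50         3.2737        22.9158
  8         4.50         3.1282        25.0258
  9         4.50         2.9892        26.9031
  10      104.50        66.3321       663.3213
  Σ                    102.1006       825.4912
Price P = Σ PV = 102.1006.
Macaulay duration = Σ(t·PV) / P = 825.4912 / 102.1006 = 8.08508 years.

8.0851 years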